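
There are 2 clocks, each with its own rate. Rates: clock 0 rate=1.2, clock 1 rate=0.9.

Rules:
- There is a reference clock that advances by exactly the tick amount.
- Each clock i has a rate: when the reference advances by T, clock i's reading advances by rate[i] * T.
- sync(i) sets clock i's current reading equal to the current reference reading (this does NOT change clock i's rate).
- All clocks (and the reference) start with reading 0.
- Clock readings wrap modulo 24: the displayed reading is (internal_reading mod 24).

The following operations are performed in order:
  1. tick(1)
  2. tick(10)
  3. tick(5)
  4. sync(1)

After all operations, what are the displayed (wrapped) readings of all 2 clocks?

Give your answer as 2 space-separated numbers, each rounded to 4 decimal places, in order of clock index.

Answer: 19.2000 16.0000

Derivation:
After op 1 tick(1): ref=1.0000 raw=[1.2000 0.9000]
After op 2 tick(10): ref=11.0000 raw=[13.2000 9.9000]
After op 3 tick(5): ref=16.0000 raw=[19.2000 14.4000]
After op 4 sync(1): ref=16.0000 raw=[19.2000 16.0000]
Wrap final raw readings (mod 24): 19.2000 mod 24 = 19.2000; 16.0000 mod 24 = 16.0000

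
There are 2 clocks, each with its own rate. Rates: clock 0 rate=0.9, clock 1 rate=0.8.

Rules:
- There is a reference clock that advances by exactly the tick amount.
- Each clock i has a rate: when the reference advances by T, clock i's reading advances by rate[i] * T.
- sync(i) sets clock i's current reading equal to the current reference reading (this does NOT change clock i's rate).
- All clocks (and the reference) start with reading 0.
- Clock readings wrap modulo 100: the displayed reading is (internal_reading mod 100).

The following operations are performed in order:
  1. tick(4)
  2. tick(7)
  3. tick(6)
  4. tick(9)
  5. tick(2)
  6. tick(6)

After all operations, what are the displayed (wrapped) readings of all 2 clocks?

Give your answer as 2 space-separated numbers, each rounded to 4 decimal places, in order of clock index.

Answer: 30.6000 27.2000

Derivation:
After op 1 tick(4): ref=4.0000 raw=[3.6000 3.2000]
After op 2 tick(7): ref=11.0000 raw=[9.9000 8.8000]
After op 3 tick(6): ref=17.0000 raw=[15.3000 13.6000]
After op 4 tick(9): ref=26.0000 raw=[23.4000 20.8000]
After op 5 tick(2): ref=28.0000 raw=[25.2000 22.4000]
After op 6 tick(6): ref=34.0000 raw=[30.6000 27.2000]
Wrap final raw readings (mod 100): 30.6000 mod 100 = 30.6000; 27.2000 mod 100 = 27.2000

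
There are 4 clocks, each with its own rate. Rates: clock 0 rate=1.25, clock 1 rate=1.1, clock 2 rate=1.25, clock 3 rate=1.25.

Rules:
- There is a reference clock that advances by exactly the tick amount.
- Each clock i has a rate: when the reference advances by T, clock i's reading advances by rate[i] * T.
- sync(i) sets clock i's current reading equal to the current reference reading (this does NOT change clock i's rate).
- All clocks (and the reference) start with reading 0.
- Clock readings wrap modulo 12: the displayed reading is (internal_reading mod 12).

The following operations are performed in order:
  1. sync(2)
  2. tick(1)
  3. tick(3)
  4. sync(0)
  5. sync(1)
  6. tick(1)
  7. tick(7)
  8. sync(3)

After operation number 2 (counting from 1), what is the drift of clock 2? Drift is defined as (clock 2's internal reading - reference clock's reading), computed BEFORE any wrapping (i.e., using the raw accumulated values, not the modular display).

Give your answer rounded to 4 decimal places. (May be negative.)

Answer: 0.2500

Derivation:
After op 1 sync(2): ref=0.0000 raw=[0.0000 0.0000 0.0000 0.0000]
After op 2 tick(1): ref=1.0000 raw=[1.2500 1.1000 1.2500 1.2500]
Drift of clock 2 after op 2: 1.2500 - 1.0000 = 0.2500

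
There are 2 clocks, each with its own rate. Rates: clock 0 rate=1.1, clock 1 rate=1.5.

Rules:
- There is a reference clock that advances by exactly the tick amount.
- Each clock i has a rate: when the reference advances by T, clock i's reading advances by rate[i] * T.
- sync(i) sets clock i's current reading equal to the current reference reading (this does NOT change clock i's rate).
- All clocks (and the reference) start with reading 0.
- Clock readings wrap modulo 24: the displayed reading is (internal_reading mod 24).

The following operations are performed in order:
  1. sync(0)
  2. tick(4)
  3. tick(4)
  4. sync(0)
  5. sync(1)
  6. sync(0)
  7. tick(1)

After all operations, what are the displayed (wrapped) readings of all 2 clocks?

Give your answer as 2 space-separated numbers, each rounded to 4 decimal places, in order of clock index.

After op 1 sync(0): ref=0.0000 raw=[0.0000 0.0000]
After op 2 tick(4): ref=4.0000 raw=[4.4000 6.0000]
After op 3 tick(4): ref=8.0000 raw=[8.8000 12.0000]
After op 4 sync(0): ref=8.0000 raw=[8.0000 12.0000]
After op 5 sync(1): ref=8.0000 raw=[8.0000 8.0000]
After op 6 sync(0): ref=8.0000 raw=[8.0000 8.0000]
After op 7 tick(1): ref=9.0000 raw=[9.1000 9.5000]
Wrap final raw readings (mod 24): 9.1000 mod 24 = 9.1000; 9.5000 mod 24 = 9.5000

Answer: 9.1000 9.5000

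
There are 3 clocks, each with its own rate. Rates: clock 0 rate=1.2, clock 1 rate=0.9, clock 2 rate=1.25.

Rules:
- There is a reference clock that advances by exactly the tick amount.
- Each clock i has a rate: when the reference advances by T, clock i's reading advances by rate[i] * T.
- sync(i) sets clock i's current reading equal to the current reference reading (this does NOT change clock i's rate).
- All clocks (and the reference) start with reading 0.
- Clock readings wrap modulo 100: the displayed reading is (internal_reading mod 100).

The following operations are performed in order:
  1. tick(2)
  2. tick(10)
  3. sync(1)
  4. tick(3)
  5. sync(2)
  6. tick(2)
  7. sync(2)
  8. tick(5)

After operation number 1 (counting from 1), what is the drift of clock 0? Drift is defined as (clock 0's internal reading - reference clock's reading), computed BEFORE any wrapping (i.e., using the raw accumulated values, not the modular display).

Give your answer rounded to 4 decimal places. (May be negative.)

Answer: 0.4000

Derivation:
After op 1 tick(2): ref=2.0000 raw=[2.4000 1.8000 2.5000]
Drift of clock 0 after op 1: 2.4000 - 2.0000 = 0.4000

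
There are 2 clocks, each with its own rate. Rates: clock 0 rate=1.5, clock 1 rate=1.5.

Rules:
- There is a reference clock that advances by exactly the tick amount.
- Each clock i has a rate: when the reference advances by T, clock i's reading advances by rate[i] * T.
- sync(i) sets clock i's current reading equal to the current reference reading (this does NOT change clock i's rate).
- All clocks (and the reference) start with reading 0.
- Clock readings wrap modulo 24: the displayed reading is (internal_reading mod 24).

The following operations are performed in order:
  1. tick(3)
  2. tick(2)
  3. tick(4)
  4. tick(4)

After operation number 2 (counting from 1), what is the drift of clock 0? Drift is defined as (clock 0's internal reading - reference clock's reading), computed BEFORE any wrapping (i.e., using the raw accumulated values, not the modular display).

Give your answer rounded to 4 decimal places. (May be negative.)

Answer: 2.5000

Derivation:
After op 1 tick(3): ref=3.0000 raw=[4.5000 4.5000]
After op 2 tick(2): ref=5.0000 raw=[7.5000 7.5000]
Drift of clock 0 after op 2: 7.5000 - 5.0000 = 2.5000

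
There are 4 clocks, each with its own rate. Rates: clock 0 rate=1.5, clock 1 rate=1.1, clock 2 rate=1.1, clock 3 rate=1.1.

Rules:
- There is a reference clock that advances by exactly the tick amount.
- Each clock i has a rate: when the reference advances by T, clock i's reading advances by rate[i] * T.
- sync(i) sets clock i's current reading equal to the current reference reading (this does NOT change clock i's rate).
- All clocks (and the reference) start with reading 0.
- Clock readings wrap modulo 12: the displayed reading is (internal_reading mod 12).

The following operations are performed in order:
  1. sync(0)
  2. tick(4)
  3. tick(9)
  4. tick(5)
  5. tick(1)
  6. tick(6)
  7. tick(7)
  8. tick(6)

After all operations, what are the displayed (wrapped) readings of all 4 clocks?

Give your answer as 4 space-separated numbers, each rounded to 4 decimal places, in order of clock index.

Answer: 9.0000 5.8000 5.8000 5.8000

Derivation:
After op 1 sync(0): ref=0.0000 raw=[0.0000 0.0000 0.0000 0.0000]
After op 2 tick(4): ref=4.0000 raw=[6.0000 4.4000 4.4000 4.4000]
After op 3 tick(9): ref=13.0000 raw=[19.5000 14.3000 14.3000 14.3000]
After op 4 tick(5): ref=18.0000 raw=[27.0000 19.8000 19.8000 19.8000]
After op 5 tick(1): ref=19.0000 raw=[28.5000 20.9000 20.9000 20.9000]
After op 6 tick(6): ref=25.0000 raw=[37.5000 27.5000 27.5000 27.5000]
After op 7 tick(7): ref=32.0000 raw=[48.0000 35.2000 35.2000 35.2000]
After op 8 tick(6): ref=38.0000 raw=[57.0000 41.8000 41.8000 41.8000]
Wrap final raw readings (mod 12): 57.0000 mod 12 = 9.0000; 41.8000 mod 12 = 5.8000; 41.8000 mod 12 = 5.8000; 41.8000 mod 12 = 5.8000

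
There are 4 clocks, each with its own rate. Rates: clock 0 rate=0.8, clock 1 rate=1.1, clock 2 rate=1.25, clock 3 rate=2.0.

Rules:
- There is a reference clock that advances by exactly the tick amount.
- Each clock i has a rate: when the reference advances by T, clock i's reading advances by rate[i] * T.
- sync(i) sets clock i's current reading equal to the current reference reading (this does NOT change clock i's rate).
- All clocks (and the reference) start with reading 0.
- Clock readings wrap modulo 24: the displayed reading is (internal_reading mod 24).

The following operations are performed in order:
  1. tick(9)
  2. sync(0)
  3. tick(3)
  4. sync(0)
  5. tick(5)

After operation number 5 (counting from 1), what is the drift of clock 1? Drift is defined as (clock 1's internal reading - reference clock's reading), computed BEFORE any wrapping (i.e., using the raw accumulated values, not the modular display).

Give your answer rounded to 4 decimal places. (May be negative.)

Answer: 1.7000

Derivation:
After op 1 tick(9): ref=9.0000 raw=[7.2000 9.9000 11.2500 18.0000]
After op 2 sync(0): ref=9.0000 raw=[9.0000 9.9000 11.2500 18.0000]
After op 3 tick(3): ref=12.0000 raw=[11.4000 13.2000 15.0000 24.0000]
After op 4 sync(0): ref=12.0000 raw=[12.0000 13.2000 15.0000 24.0000]
After op 5 tick(5): ref=17.0000 raw=[16.0000 18.7000 21.2500 34.0000]
Drift of clock 1 after op 5: 18.7000 - 17.0000 = 1.7000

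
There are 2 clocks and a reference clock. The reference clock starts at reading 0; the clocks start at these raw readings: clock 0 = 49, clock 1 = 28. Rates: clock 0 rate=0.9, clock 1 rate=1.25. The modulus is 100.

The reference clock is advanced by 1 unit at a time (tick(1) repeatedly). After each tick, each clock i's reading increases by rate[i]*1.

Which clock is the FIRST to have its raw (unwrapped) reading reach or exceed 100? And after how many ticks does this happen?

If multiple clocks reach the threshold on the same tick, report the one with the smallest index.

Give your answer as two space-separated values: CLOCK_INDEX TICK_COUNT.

clock 0: start=49, rate=0.9, needs 100-49 = 51; ticks = ceil(51/0.9) = ceil(56.6667) = 57; reading at tick 57 = 49 + 0.9*57 = 100.3000
clock 1: start=28, rate=1.25, needs 100-28 = 72; ticks = ceil(72/1.25) = ceil(57.6000) = 58; reading at tick 58 = 28 + 1.25*58 = 100.5000
Minimum tick count = 57; winners = [0]; smallest index = 0

Answer: 0 57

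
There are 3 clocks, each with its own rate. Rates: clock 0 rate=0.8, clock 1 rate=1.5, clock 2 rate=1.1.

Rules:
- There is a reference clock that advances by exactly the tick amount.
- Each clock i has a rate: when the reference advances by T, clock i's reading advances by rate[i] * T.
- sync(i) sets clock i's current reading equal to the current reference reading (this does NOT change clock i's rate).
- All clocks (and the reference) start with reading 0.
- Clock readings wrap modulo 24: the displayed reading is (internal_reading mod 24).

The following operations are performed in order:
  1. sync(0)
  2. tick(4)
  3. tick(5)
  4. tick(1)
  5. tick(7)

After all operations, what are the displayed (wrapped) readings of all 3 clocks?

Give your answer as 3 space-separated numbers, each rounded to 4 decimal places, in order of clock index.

Answer: 13.6000 1.5000 18.7000

Derivation:
After op 1 sync(0): ref=0.0000 raw=[0.0000 0.0000 0.0000]
After op 2 tick(4): ref=4.0000 raw=[3.2000 6.0000 4.4000]
After op 3 tick(5): ref=9.0000 raw=[7.2000 13.5000 9.9000]
After op 4 tick(1): ref=10.0000 raw=[8.0000 15.0000 11.0000]
After op 5 tick(7): ref=17.0000 raw=[13.6000 25.5000 18.7000]
Wrap final raw readings (mod 24): 13.6000 mod 24 = 13.6000; 25.5000 mod 24 = 1.5000; 18.7000 mod 24 = 18.7000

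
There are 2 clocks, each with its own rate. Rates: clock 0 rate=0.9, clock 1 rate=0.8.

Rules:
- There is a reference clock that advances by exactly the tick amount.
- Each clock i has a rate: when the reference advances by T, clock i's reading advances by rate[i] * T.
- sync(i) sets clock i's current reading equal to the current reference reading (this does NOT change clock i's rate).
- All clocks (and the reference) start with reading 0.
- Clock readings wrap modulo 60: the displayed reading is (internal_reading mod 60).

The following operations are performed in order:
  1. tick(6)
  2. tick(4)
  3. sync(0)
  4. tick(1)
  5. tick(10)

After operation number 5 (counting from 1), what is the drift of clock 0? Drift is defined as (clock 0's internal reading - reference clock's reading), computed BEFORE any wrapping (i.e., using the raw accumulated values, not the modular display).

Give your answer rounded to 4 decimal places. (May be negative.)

After op 1 tick(6): ref=6.0000 raw=[5.4000 4.8000]
After op 2 tick(4): ref=10.0000 raw=[9.0000 8.0000]
After op 3 sync(0): ref=10.0000 raw=[10.0000 8.0000]
After op 4 tick(1): ref=11.0000 raw=[10.9000 8.8000]
After op 5 tick(10): ref=21.0000 raw=[19.9000 16.8000]
Drift of clock 0 after op 5: 19.9000 - 21.0000 = -1.1000

Answer: -1.1000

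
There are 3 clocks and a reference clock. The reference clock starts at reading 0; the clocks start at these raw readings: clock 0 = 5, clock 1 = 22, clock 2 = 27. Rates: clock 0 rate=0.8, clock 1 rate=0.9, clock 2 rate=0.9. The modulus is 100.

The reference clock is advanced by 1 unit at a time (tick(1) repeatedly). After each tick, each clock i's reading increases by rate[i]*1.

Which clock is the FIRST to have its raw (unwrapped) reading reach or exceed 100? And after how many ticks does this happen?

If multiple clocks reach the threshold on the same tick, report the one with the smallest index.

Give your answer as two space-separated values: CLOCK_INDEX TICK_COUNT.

clock 0: start=5, rate=0.8, needs 100-5 = 95; ticks = ceil(95/0.8) = ceil(118.7500) = 119; reading at tick 119 = 5 + 0.8*119 = 100.2000
clock 1: start=22, rate=0.9, needs 100-22 = 78; ticks = ceil(78/0.9) = ceil(86.6667) = 87; reading at tick 87 = 22 + 0.9*87 = 100.3000
clock 2: start=27, rate=0.9, needs 100-27 = 73; ticks = ceil(73/0.9) = ceil(81.1111) = 82; reading at tick 82 = 27 + 0.9*82 = 100.8000
Minimum tick count = 82; winners = [2]; smallest index = 2

Answer: 2 82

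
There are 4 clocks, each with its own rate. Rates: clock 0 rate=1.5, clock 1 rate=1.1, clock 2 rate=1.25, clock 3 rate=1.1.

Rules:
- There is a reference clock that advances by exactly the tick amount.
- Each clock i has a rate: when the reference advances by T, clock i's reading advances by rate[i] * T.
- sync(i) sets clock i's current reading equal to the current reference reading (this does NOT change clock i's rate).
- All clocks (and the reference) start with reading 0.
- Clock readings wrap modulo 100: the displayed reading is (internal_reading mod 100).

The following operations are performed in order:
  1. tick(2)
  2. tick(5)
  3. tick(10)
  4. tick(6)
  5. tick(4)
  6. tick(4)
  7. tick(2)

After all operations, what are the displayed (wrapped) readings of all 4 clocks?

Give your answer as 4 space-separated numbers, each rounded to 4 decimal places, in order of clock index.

Answer: 49.5000 36.3000 41.2500 36.3000

Derivation:
After op 1 tick(2): ref=2.0000 raw=[3.0000 2.2000 2.5000 2.2000]
After op 2 tick(5): ref=7.0000 raw=[10.5000 7.7000 8.7500 7.7000]
After op 3 tick(10): ref=17.0000 raw=[25.5000 18.7000 21.2500 18.7000]
After op 4 tick(6): ref=23.0000 raw=[34.5000 25.3000 28.7500 25.3000]
After op 5 tick(4): ref=27.0000 raw=[40.5000 29.7000 33.7500 29.7000]
After op 6 tick(4): ref=31.0000 raw=[46.5000 34.1000 38.7500 34.1000]
After op 7 tick(2): ref=33.0000 raw=[49.5000 36.3000 41.2500 36.3000]
Wrap final raw readings (mod 100): 49.5000 mod 100 = 49.5000; 36.3000 mod 100 = 36.3000; 41.2500 mod 100 = 41.2500; 36.3000 mod 100 = 36.3000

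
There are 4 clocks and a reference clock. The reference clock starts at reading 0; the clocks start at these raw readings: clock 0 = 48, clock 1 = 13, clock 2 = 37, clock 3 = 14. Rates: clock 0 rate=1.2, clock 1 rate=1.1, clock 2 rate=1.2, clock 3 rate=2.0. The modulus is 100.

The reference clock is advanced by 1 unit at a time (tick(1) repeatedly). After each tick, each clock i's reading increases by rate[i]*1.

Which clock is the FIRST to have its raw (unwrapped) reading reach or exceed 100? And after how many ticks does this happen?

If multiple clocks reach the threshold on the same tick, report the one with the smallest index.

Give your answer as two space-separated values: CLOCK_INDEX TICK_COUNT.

clock 0: start=48, rate=1.2, needs 100-48 = 52; ticks = ceil(52/1.2) = ceil(43.3333) = 44; reading at tick 44 = 48 + 1.2*44 = 100.8000
clock 1: start=13, rate=1.1, needs 100-13 = 87; ticks = ceil(87/1.1) = ceil(79.0909) = 80; reading at tick 80 = 13 + 1.1*80 = 101.0000
clock 2: start=37, rate=1.2, needs 100-37 = 63; ticks = ceil(63/1.2) = ceil(52.5000) = 53; reading at tick 53 = 37 + 1.2*53 = 100.6000
clock 3: start=14, rate=2.0, needs 100-14 = 86; ticks = ceil(86/2.0) = ceil(43.0000) = 43; reading at tick 43 = 14 + 2.0*43 = 100.0000
Minimum tick count = 43; winners = [3]; smallest index = 3

Answer: 3 43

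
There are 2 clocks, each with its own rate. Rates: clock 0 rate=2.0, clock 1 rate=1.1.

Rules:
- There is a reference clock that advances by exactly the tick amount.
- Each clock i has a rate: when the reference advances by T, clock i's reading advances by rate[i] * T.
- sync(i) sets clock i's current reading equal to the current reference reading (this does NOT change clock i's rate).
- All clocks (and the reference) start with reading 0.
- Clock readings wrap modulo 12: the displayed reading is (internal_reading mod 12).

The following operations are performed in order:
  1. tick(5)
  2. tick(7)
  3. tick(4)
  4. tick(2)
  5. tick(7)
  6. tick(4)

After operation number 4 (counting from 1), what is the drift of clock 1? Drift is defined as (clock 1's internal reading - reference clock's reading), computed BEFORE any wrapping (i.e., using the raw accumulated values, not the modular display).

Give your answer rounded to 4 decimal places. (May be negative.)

Answer: 1.8000

Derivation:
After op 1 tick(5): ref=5.0000 raw=[10.0000 5.5000]
After op 2 tick(7): ref=12.0000 raw=[24.0000 13.2000]
After op 3 tick(4): ref=16.0000 raw=[32.0000 17.6000]
After op 4 tick(2): ref=18.0000 raw=[36.0000 19.8000]
Drift of clock 1 after op 4: 19.8000 - 18.0000 = 1.8000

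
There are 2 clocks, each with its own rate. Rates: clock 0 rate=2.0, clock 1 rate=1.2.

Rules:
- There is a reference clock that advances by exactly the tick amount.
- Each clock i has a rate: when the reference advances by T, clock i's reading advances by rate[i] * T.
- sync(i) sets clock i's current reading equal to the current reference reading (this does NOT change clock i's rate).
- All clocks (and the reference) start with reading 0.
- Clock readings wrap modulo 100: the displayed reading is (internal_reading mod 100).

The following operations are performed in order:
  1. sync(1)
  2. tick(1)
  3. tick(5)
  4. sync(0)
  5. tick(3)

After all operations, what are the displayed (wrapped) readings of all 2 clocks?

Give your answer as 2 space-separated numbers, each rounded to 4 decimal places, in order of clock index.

After op 1 sync(1): ref=0.0000 raw=[0.0000 0.0000]
After op 2 tick(1): ref=1.0000 raw=[2.0000 1.2000]
After op 3 tick(5): ref=6.0000 raw=[12.0000 7.2000]
After op 4 sync(0): ref=6.0000 raw=[6.0000 7.2000]
After op 5 tick(3): ref=9.0000 raw=[12.0000 10.8000]
Wrap final raw readings (mod 100): 12.0000 mod 100 = 12.0000; 10.8000 mod 100 = 10.8000

Answer: 12.0000 10.8000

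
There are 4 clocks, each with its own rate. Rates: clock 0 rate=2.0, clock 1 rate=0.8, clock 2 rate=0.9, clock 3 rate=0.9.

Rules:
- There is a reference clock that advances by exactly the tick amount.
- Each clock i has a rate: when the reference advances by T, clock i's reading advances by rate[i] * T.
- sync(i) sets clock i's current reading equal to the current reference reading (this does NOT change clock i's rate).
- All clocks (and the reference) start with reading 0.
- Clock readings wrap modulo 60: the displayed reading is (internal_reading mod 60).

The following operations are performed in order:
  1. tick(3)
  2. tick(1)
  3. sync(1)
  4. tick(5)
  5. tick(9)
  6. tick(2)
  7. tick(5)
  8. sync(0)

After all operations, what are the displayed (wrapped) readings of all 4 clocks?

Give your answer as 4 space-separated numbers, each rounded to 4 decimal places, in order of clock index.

After op 1 tick(3): ref=3.0000 raw=[6.0000 2.4000 2.7000 2.7000]
After op 2 tick(1): ref=4.0000 raw=[8.0000 3.2000 3.6000 3.6000]
After op 3 sync(1): ref=4.0000 raw=[8.0000 4.0000 3.6000 3.6000]
After op 4 tick(5): ref=9.0000 raw=[18.0000 8.0000 8.1000 8.1000]
After op 5 tick(9): ref=18.0000 raw=[36.0000 15.2000 16.2000 16.2000]
After op 6 tick(2): ref=20.0000 raw=[40.0000 16.8000 18.0000 18.0000]
After op 7 tick(5): ref=25.0000 raw=[50.0000 20.8000 22.5000 22.5000]
After op 8 sync(0): ref=25.0000 raw=[25.0000 20.8000 22.5000 22.5000]
Wrap final raw readings (mod 60): 25.0000 mod 60 = 25.0000; 20.8000 mod 60 = 20.8000; 22.5000 mod 60 = 22.5000; 22.5000 mod 60 = 22.5000

Answer: 25.0000 20.8000 22.5000 22.5000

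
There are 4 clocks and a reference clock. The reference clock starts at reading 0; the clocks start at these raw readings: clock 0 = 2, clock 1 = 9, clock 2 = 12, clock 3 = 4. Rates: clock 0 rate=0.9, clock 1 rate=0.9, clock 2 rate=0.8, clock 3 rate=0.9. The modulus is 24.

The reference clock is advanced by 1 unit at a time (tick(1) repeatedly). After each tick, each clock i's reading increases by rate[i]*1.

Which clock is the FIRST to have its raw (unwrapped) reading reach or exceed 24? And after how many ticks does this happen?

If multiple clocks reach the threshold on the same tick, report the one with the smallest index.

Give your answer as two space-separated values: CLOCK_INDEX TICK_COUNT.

Answer: 2 15

Derivation:
clock 0: start=2, rate=0.9, needs 24-2 = 22; ticks = ceil(22/0.9) = ceil(24.4444) = 25; reading at tick 25 = 2 + 0.9*25 = 24.5000
clock 1: start=9, rate=0.9, needs 24-9 = 15; ticks = ceil(15/0.9) = ceil(16.6667) = 17; reading at tick 17 = 9 + 0.9*17 = 24.3000
clock 2: start=12, rate=0.8, needs 24-12 = 12; ticks = ceil(12/0.8) = ceil(15.0000) = 15; reading at tick 15 = 12 + 0.8*15 = 24.0000
clock 3: start=4, rate=0.9, needs 24-4 = 20; ticks = ceil(20/0.9) = ceil(22.2222) = 23; reading at tick 23 = 4 + 0.9*23 = 24.7000
Minimum tick count = 15; winners = [2]; smallest index = 2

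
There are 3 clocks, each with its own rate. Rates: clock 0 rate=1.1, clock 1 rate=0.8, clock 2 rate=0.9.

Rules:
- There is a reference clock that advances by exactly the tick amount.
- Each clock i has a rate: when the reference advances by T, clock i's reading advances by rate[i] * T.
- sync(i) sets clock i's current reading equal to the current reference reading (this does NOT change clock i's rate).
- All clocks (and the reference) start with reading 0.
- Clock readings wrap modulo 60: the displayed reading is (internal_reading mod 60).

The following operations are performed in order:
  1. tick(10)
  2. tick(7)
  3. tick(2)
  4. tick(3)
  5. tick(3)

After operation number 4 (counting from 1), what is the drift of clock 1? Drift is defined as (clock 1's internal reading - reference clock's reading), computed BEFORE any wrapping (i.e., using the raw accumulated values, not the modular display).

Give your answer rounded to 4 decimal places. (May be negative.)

Answer: -4.4000

Derivation:
After op 1 tick(10): ref=10.0000 raw=[11.0000 8.0000 9.0000]
After op 2 tick(7): ref=17.0000 raw=[18.7000 13.6000 15.3000]
After op 3 tick(2): ref=19.0000 raw=[20.9000 15.2000 17.1000]
After op 4 tick(3): ref=22.0000 raw=[24.2000 17.6000 19.8000]
Drift of clock 1 after op 4: 17.6000 - 22.0000 = -4.4000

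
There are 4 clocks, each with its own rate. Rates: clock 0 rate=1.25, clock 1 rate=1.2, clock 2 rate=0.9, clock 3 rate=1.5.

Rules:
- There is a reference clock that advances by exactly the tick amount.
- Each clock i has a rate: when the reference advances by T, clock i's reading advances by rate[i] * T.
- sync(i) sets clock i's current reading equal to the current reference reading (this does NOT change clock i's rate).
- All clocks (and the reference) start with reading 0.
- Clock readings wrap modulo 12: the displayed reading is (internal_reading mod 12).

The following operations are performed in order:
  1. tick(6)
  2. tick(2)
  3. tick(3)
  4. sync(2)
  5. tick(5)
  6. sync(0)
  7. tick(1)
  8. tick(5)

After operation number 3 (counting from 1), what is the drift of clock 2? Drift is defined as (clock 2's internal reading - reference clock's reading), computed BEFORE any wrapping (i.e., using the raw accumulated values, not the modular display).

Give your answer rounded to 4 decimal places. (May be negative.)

After op 1 tick(6): ref=6.0000 raw=[7.5000 7.2000 5.4000 9.0000]
After op 2 tick(2): ref=8.0000 raw=[10.0000 9.6000 7.2000 12.0000]
After op 3 tick(3): ref=11.0000 raw=[13.7500 13.2000 9.9000 16.5000]
Drift of clock 2 after op 3: 9.9000 - 11.0000 = -1.1000

Answer: -1.1000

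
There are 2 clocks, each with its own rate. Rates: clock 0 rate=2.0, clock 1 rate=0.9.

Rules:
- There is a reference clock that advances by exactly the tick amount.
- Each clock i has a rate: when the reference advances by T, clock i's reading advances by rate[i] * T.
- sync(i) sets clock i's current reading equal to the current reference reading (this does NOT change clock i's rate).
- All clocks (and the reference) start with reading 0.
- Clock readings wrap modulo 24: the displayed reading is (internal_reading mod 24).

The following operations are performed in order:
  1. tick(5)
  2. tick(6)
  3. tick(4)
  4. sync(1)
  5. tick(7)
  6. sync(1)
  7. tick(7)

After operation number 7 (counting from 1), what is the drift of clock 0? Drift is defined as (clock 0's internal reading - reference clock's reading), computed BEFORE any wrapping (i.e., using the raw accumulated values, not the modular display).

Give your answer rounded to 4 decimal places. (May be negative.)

Answer: 29.0000

Derivation:
After op 1 tick(5): ref=5.0000 raw=[10.0000 4.5000]
After op 2 tick(6): ref=11.0000 raw=[22.0000 9.9000]
After op 3 tick(4): ref=15.0000 raw=[30.0000 13.5000]
After op 4 sync(1): ref=15.0000 raw=[30.0000 15.0000]
After op 5 tick(7): ref=22.0000 raw=[44.0000 21.3000]
After op 6 sync(1): ref=22.0000 raw=[44.0000 22.0000]
After op 7 tick(7): ref=29.0000 raw=[58.0000 28.3000]
Drift of clock 0 after op 7: 58.0000 - 29.0000 = 29.0000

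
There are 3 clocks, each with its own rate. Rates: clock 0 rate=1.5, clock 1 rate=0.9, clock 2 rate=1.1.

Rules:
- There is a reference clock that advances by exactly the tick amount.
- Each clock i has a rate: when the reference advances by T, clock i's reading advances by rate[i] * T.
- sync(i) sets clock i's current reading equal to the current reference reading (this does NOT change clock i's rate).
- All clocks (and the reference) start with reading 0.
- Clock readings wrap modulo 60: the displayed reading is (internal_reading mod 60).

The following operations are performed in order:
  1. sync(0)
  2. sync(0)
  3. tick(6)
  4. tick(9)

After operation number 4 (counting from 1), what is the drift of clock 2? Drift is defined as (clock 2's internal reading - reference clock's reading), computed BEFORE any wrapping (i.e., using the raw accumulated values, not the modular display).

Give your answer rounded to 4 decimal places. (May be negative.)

Answer: 1.5000

Derivation:
After op 1 sync(0): ref=0.0000 raw=[0.0000 0.0000 0.0000]
After op 2 sync(0): ref=0.0000 raw=[0.0000 0.0000 0.0000]
After op 3 tick(6): ref=6.0000 raw=[9.0000 5.4000 6.6000]
After op 4 tick(9): ref=15.0000 raw=[22.5000 13.5000 16.5000]
Drift of clock 2 after op 4: 16.5000 - 15.0000 = 1.5000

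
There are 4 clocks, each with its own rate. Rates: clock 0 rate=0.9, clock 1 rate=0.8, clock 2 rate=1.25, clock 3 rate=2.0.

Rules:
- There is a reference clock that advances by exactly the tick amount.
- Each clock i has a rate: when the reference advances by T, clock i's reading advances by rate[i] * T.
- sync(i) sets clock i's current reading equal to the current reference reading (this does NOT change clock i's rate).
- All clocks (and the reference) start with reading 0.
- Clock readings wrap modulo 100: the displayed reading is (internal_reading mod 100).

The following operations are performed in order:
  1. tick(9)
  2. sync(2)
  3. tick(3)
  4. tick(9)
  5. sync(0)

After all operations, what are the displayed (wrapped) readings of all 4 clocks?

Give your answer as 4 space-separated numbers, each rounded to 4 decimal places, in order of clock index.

Answer: 21.0000 16.8000 24.0000 42.0000

Derivation:
After op 1 tick(9): ref=9.0000 raw=[8.1000 7.2000 11.2500 18.0000]
After op 2 sync(2): ref=9.0000 raw=[8.1000 7.2000 9.0000 18.0000]
After op 3 tick(3): ref=12.0000 raw=[10.8000 9.6000 12.7500 24.0000]
After op 4 tick(9): ref=21.0000 raw=[18.9000 16.8000 24.0000 42.0000]
After op 5 sync(0): ref=21.0000 raw=[21.0000 16.8000 24.0000 42.0000]
Wrap final raw readings (mod 100): 21.0000 mod 100 = 21.0000; 16.8000 mod 100 = 16.8000; 24.0000 mod 100 = 24.0000; 42.0000 mod 100 = 42.0000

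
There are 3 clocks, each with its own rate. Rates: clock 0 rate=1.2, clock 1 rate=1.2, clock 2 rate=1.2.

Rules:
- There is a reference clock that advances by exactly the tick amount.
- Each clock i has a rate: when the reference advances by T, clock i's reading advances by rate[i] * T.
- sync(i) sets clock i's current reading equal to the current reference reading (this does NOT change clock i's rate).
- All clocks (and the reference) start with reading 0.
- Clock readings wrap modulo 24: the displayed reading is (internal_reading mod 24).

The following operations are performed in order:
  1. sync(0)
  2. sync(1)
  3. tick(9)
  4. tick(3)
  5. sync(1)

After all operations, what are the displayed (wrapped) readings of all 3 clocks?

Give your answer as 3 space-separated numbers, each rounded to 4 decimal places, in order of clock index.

Answer: 14.4000 12.0000 14.4000

Derivation:
After op 1 sync(0): ref=0.0000 raw=[0.0000 0.0000 0.0000]
After op 2 sync(1): ref=0.0000 raw=[0.0000 0.0000 0.0000]
After op 3 tick(9): ref=9.0000 raw=[10.8000 10.8000 10.8000]
After op 4 tick(3): ref=12.0000 raw=[14.4000 14.4000 14.4000]
After op 5 sync(1): ref=12.0000 raw=[14.4000 12.0000 14.4000]
Wrap final raw readings (mod 24): 14.4000 mod 24 = 14.4000; 12.0000 mod 24 = 12.0000; 14.4000 mod 24 = 14.4000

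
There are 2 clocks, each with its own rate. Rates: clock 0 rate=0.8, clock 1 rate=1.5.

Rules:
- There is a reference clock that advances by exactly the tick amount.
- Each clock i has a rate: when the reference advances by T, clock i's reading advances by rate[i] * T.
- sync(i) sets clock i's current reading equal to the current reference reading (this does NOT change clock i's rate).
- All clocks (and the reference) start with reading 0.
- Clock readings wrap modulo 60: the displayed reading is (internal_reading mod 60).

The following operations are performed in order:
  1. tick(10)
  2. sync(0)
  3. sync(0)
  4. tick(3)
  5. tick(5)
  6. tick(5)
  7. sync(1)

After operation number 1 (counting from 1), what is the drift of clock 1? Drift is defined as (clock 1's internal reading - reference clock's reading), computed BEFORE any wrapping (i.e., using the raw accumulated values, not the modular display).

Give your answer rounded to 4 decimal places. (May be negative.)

Answer: 5.0000

Derivation:
After op 1 tick(10): ref=10.0000 raw=[8.0000 15.0000]
Drift of clock 1 after op 1: 15.0000 - 10.0000 = 5.0000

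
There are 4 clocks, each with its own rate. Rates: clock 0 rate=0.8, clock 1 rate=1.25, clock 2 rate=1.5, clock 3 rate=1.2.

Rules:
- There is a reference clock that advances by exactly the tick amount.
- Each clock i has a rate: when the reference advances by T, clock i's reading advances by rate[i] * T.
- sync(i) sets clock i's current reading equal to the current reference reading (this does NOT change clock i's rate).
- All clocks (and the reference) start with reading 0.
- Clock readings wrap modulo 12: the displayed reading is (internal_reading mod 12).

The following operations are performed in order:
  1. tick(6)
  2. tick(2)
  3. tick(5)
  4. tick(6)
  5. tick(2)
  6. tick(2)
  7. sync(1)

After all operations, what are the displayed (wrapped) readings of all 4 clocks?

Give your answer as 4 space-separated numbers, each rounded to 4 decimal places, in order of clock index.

Answer: 6.4000 11.0000 10.5000 3.6000

Derivation:
After op 1 tick(6): ref=6.0000 raw=[4.8000 7.5000 9.0000 7.2000]
After op 2 tick(2): ref=8.0000 raw=[6.4000 10.0000 12.0000 9.6000]
After op 3 tick(5): ref=13.0000 raw=[10.4000 16.2500 19.5000 15.6000]
After op 4 tick(6): ref=19.0000 raw=[15.2000 23.7500 28.5000 22.8000]
After op 5 tick(2): ref=21.0000 raw=[16.8000 26.2500 31.5000 25.2000]
After op 6 tick(2): ref=23.0000 raw=[18.4000 28.7500 34.5000 27.6000]
After op 7 sync(1): ref=23.0000 raw=[18.4000 23.0000 34.5000 27.6000]
Wrap final raw readings (mod 12): 18.4000 mod 12 = 6.4000; 23.0000 mod 12 = 11.0000; 34.5000 mod 12 = 10.5000; 27.6000 mod 12 = 3.6000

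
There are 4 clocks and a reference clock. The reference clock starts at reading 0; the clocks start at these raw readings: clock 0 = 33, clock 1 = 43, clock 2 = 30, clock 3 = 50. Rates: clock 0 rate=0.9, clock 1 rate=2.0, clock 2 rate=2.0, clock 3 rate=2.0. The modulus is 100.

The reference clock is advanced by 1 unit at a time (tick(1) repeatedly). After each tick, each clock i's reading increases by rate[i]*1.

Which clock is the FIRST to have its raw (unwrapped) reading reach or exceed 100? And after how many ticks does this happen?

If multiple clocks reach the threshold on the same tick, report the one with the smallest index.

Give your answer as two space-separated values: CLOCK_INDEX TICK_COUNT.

Answer: 3 25

Derivation:
clock 0: start=33, rate=0.9, needs 100-33 = 67; ticks = ceil(67/0.9) = ceil(74.4444) = 75; reading at tick 75 = 33 + 0.9*75 = 100.5000
clock 1: start=43, rate=2.0, needs 100-43 = 57; ticks = ceil(57/2.0) = ceil(28.5000) = 29; reading at tick 29 = 43 + 2.0*29 = 101.0000
clock 2: start=30, rate=2.0, needs 100-30 = 70; ticks = ceil(70/2.0) = ceil(35.0000) = 35; reading at tick 35 = 30 + 2.0*35 = 100.0000
clock 3: start=50, rate=2.0, needs 100-50 = 50; ticks = ceil(50/2.0) = ceil(25.0000) = 25; reading at tick 25 = 50 + 2.0*25 = 100.0000
Minimum tick count = 25; winners = [3]; smallest index = 3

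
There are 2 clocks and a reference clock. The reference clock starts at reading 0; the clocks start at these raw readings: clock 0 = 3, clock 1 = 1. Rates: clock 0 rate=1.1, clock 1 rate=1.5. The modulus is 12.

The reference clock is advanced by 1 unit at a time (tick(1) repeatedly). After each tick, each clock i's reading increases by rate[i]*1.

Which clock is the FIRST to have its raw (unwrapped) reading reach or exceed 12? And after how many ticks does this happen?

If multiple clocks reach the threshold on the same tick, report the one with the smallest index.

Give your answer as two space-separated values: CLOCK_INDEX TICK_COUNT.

Answer: 1 8

Derivation:
clock 0: start=3, rate=1.1, needs 12-3 = 9; ticks = ceil(9/1.1) = ceil(8.1818) = 9; reading at tick 9 = 3 + 1.1*9 = 12.9000
clock 1: start=1, rate=1.5, needs 12-1 = 11; ticks = ceil(11/1.5) = ceil(7.3333) = 8; reading at tick 8 = 1 + 1.5*8 = 13.0000
Minimum tick count = 8; winners = [1]; smallest index = 1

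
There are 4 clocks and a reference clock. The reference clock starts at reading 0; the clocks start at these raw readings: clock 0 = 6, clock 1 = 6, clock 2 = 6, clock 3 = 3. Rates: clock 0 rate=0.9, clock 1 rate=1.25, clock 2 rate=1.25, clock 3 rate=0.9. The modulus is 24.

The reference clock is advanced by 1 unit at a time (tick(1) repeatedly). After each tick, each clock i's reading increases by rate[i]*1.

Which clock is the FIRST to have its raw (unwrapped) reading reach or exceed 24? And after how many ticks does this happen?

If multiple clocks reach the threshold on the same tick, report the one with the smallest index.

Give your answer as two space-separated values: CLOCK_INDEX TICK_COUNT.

clock 0: start=6, rate=0.9, needs 24-6 = 18; ticks = ceil(18/0.9) = ceil(20.0000) = 20; reading at tick 20 = 6 + 0.9*20 = 24.0000
clock 1: start=6, rate=1.25, needs 24-6 = 18; ticks = ceil(18/1.25) = ceil(14.4000) = 15; reading at tick 15 = 6 + 1.25*15 = 24.7500
clock 2: start=6, rate=1.25, needs 24-6 = 18; ticks = ceil(18/1.25) = ceil(14.4000) = 15; reading at tick 15 = 6 + 1.25*15 = 24.7500
clock 3: start=3, rate=0.9, needs 24-3 = 21; ticks = ceil(21/0.9) = ceil(23.3333) = 24; reading at tick 24 = 3 + 0.9*24 = 24.6000
Minimum tick count = 15; winners = [1, 2]; smallest index = 1

Answer: 1 15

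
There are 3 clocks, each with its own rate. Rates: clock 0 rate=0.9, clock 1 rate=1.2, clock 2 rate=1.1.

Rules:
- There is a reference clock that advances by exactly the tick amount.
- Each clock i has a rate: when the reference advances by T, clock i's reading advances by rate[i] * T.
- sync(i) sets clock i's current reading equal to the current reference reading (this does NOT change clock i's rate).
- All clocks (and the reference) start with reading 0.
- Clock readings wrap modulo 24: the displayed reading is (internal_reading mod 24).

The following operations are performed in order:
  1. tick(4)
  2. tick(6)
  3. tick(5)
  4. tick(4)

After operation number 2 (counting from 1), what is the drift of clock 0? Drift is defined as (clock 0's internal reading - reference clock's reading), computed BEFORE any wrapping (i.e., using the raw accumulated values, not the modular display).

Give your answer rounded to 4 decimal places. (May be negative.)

Answer: -1.0000

Derivation:
After op 1 tick(4): ref=4.0000 raw=[3.6000 4.8000 4.4000]
After op 2 tick(6): ref=10.0000 raw=[9.0000 12.0000 11.0000]
Drift of clock 0 after op 2: 9.0000 - 10.0000 = -1.0000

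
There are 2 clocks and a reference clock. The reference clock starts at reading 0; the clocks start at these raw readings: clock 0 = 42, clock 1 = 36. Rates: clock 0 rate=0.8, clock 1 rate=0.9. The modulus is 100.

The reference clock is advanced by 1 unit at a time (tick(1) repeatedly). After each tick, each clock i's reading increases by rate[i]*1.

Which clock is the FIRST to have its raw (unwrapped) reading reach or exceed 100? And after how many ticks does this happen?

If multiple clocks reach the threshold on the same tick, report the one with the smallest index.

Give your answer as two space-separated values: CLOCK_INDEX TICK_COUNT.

clock 0: start=42, rate=0.8, needs 100-42 = 58; ticks = ceil(58/0.8) = ceil(72.5000) = 73; reading at tick 73 = 42 + 0.8*73 = 100.4000
clock 1: start=36, rate=0.9, needs 100-36 = 64; ticks = ceil(64/0.9) = ceil(71.1111) = 72; reading at tick 72 = 36 + 0.9*72 = 100.8000
Minimum tick count = 72; winners = [1]; smallest index = 1

Answer: 1 72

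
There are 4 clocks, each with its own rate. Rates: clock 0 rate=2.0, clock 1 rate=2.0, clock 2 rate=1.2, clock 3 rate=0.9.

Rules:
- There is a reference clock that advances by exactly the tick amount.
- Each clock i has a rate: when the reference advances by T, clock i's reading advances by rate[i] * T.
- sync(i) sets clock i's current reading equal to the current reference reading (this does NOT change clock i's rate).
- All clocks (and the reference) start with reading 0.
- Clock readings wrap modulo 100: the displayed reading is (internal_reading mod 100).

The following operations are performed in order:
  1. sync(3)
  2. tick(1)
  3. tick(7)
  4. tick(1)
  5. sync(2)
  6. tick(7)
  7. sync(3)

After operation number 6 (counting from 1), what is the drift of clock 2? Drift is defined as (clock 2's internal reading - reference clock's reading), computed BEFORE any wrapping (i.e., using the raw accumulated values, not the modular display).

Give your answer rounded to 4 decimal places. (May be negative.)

After op 1 sync(3): ref=0.0000 raw=[0.0000 0.0000 0.0000 0.0000]
After op 2 tick(1): ref=1.0000 raw=[2.0000 2.0000 1.2000 0.9000]
After op 3 tick(7): ref=8.0000 raw=[16.0000 16.0000 9.6000 7.2000]
After op 4 tick(1): ref=9.0000 raw=[18.0000 18.0000 10.8000 8.1000]
After op 5 sync(2): ref=9.0000 raw=[18.0000 18.0000 9.0000 8.1000]
After op 6 tick(7): ref=16.0000 raw=[32.0000 32.0000 17.4000 14.4000]
Drift of clock 2 after op 6: 17.4000 - 16.0000 = 1.4000

Answer: 1.4000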